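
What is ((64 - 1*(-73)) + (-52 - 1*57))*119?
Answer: 3332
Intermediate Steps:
((64 - 1*(-73)) + (-52 - 1*57))*119 = ((64 + 73) + (-52 - 57))*119 = (137 - 109)*119 = 28*119 = 3332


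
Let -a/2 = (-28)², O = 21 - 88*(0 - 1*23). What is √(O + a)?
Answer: 3*√53 ≈ 21.840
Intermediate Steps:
O = 2045 (O = 21 - 88*(0 - 23) = 21 - 88*(-23) = 21 + 2024 = 2045)
a = -1568 (a = -2*(-28)² = -2*784 = -1568)
√(O + a) = √(2045 - 1568) = √477 = 3*√53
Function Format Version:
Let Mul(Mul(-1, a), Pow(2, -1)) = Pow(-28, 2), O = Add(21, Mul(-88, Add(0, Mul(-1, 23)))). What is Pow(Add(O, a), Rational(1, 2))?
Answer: Mul(3, Pow(53, Rational(1, 2))) ≈ 21.840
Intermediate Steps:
O = 2045 (O = Add(21, Mul(-88, Add(0, -23))) = Add(21, Mul(-88, -23)) = Add(21, 2024) = 2045)
a = -1568 (a = Mul(-2, Pow(-28, 2)) = Mul(-2, 784) = -1568)
Pow(Add(O, a), Rational(1, 2)) = Pow(Add(2045, -1568), Rational(1, 2)) = Pow(477, Rational(1, 2)) = Mul(3, Pow(53, Rational(1, 2)))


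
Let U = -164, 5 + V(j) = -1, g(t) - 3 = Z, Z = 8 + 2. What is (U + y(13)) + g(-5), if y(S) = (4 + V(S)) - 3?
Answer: -156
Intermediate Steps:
Z = 10
g(t) = 13 (g(t) = 3 + 10 = 13)
V(j) = -6 (V(j) = -5 - 1 = -6)
y(S) = -5 (y(S) = (4 - 6) - 3 = -2 - 3 = -5)
(U + y(13)) + g(-5) = (-164 - 5) + 13 = -169 + 13 = -156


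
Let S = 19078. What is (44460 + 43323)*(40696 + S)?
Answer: 5247141042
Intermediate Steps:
(44460 + 43323)*(40696 + S) = (44460 + 43323)*(40696 + 19078) = 87783*59774 = 5247141042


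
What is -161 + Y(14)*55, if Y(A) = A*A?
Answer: 10619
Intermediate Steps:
Y(A) = A²
-161 + Y(14)*55 = -161 + 14²*55 = -161 + 196*55 = -161 + 10780 = 10619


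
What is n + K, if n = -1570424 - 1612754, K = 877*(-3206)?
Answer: -5994840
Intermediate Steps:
K = -2811662
n = -3183178
n + K = -3183178 - 2811662 = -5994840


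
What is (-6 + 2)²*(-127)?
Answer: -2032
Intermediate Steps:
(-6 + 2)²*(-127) = (-4)²*(-127) = 16*(-127) = -2032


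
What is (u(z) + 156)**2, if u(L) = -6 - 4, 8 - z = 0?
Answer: 21316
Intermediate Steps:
z = 8 (z = 8 - 1*0 = 8 + 0 = 8)
u(L) = -10
(u(z) + 156)**2 = (-10 + 156)**2 = 146**2 = 21316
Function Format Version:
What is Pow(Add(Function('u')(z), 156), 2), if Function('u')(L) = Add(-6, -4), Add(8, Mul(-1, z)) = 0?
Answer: 21316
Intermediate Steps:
z = 8 (z = Add(8, Mul(-1, 0)) = Add(8, 0) = 8)
Function('u')(L) = -10
Pow(Add(Function('u')(z), 156), 2) = Pow(Add(-10, 156), 2) = Pow(146, 2) = 21316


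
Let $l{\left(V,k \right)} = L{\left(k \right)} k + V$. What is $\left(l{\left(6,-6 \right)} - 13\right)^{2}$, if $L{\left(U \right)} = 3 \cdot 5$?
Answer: $9409$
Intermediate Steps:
$L{\left(U \right)} = 15$
$l{\left(V,k \right)} = V + 15 k$ ($l{\left(V,k \right)} = 15 k + V = V + 15 k$)
$\left(l{\left(6,-6 \right)} - 13\right)^{2} = \left(\left(6 + 15 \left(-6\right)\right) - 13\right)^{2} = \left(\left(6 - 90\right) - 13\right)^{2} = \left(-84 - 13\right)^{2} = \left(-97\right)^{2} = 9409$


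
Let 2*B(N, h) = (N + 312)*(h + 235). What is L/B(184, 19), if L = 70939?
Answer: 70939/62992 ≈ 1.1262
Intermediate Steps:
B(N, h) = (235 + h)*(312 + N)/2 (B(N, h) = ((N + 312)*(h + 235))/2 = ((312 + N)*(235 + h))/2 = ((235 + h)*(312 + N))/2 = (235 + h)*(312 + N)/2)
L/B(184, 19) = 70939/(36660 + 156*19 + (235/2)*184 + (½)*184*19) = 70939/(36660 + 2964 + 21620 + 1748) = 70939/62992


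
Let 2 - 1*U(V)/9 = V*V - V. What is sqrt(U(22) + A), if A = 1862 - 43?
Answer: I*sqrt(2321) ≈ 48.177*I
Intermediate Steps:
U(V) = 18 - 9*V**2 + 9*V (U(V) = 18 - 9*(V*V - V) = 18 - 9*(V**2 - V) = 18 + (-9*V**2 + 9*V) = 18 - 9*V**2 + 9*V)
A = 1819
sqrt(U(22) + A) = sqrt((18 - 9*22**2 + 9*22) + 1819) = sqrt((18 - 9*484 + 198) + 1819) = sqrt((18 - 4356 + 198) + 1819) = sqrt(-4140 + 1819) = sqrt(-2321) = I*sqrt(2321)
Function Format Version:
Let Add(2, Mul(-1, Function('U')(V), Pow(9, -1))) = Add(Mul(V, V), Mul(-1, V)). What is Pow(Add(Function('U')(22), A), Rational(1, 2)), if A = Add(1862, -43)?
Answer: Mul(I, Pow(2321, Rational(1, 2))) ≈ Mul(48.177, I)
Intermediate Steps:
Function('U')(V) = Add(18, Mul(-9, Pow(V, 2)), Mul(9, V)) (Function('U')(V) = Add(18, Mul(-9, Add(Mul(V, V), Mul(-1, V)))) = Add(18, Mul(-9, Add(Pow(V, 2), Mul(-1, V)))) = Add(18, Add(Mul(-9, Pow(V, 2)), Mul(9, V))) = Add(18, Mul(-9, Pow(V, 2)), Mul(9, V)))
A = 1819
Pow(Add(Function('U')(22), A), Rational(1, 2)) = Pow(Add(Add(18, Mul(-9, Pow(22, 2)), Mul(9, 22)), 1819), Rational(1, 2)) = Pow(Add(Add(18, Mul(-9, 484), 198), 1819), Rational(1, 2)) = Pow(Add(Add(18, -4356, 198), 1819), Rational(1, 2)) = Pow(Add(-4140, 1819), Rational(1, 2)) = Pow(-2321, Rational(1, 2)) = Mul(I, Pow(2321, Rational(1, 2)))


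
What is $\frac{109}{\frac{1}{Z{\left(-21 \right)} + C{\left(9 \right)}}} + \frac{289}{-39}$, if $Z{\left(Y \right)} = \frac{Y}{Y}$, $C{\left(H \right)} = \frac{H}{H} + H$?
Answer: $\frac{46472}{39} \approx 1191.6$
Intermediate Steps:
$C{\left(H \right)} = 1 + H$
$Z{\left(Y \right)} = 1$
$\frac{109}{\frac{1}{Z{\left(-21 \right)} + C{\left(9 \right)}}} + \frac{289}{-39} = \frac{109}{\frac{1}{1 + \left(1 + 9\right)}} + \frac{289}{-39} = \frac{109}{\frac{1}{1 + 10}} + 289 \left(- \frac{1}{39}\right) = \frac{109}{\frac{1}{11}} - \frac{289}{39} = 109 \frac{1}{\frac{1}{11}} - \frac{289}{39} = 109 \cdot 11 - \frac{289}{39} = 1199 - \frac{289}{39} = \frac{46472}{39}$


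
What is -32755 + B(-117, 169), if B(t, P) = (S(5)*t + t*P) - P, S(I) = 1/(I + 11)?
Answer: -843269/16 ≈ -52704.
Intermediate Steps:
S(I) = 1/(11 + I)
B(t, P) = -P + t/16 + P*t (B(t, P) = (t/(11 + 5) + t*P) - P = (t/16 + P*t) - P = -P + t/16 + P*t)
-32755 + B(-117, 169) = -32755 + (-1*169 + (1/16)*(-117) + 169*(-117)) = -32755 + (-169 - 117/16 - 19773) = -32755 - 319189/16 = -843269/16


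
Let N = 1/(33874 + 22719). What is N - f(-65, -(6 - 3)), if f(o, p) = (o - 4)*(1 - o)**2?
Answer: 17009818453/56593 ≈ 3.0056e+5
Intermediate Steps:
N = 1/56593 ≈ 1.7670e-5
f(o, p) = (1 - o)**2*(-4 + o) (f(o, p) = (-4 + o)*(1 - o)**2 = (1 - o)**2*(-4 + o))
N - f(-65, -(6 - 3)) = 1/56593 - (-1 - 65)**2*(-4 - 65) = 1/56593 - (-66)**2*(-69) = 1/56593 - 4356*(-69) = 1/56593 - 1*(-300564) = 1/56593 + 300564 = 17009818453/56593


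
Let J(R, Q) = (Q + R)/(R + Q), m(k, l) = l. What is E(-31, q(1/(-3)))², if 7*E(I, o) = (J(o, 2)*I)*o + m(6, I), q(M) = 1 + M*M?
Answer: 346921/3969 ≈ 87.408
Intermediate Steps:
q(M) = 1 + M²
J(R, Q) = 1 (J(R, Q) = (Q + R)/(Q + R) = 1)
E(I, o) = I/7 + I*o/7 (E(I, o) = ((1*I)*o + I)/7 = (I*o + I)/7 = (I + I*o)/7 = I/7 + I*o/7)
E(-31, q(1/(-3)))² = ((⅐)*(-31)*(1 + (1 + (1/(-3))²)))² = ((⅐)*(-31)*(1 + (1 + (-⅓)²)))² = ((⅐)*(-31)*(1 + (1 + ⅑)))² = ((⅐)*(-31)*(1 + 10/9))² = ((⅐)*(-31)*(19/9))² = (-589/63)² = 346921/3969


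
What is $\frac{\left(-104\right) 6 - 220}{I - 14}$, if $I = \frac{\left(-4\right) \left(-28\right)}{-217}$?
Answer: $\frac{13082}{225} \approx 58.142$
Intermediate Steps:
$I = - \frac{16}{31}$ ($I = 112 \left(- \frac{1}{217}\right) = - \frac{16}{31} \approx -0.51613$)
$\frac{\left(-104\right) 6 - 220}{I - 14} = \frac{\left(-104\right) 6 - 220}{- \frac{16}{31} - 14} = \frac{-624 - 220}{- \frac{450}{31}} = \left(-844\right) \left(- \frac{31}{450}\right) = \frac{13082}{225}$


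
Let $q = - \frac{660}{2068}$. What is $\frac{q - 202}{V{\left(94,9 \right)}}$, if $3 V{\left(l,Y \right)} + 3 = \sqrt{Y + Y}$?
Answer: $- \frac{9509}{47} - \frac{9509 \sqrt{2}}{47} \approx -488.44$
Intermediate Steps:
$V{\left(l,Y \right)} = -1 + \frac{\sqrt{2} \sqrt{Y}}{3}$ ($V{\left(l,Y \right)} = -1 + \frac{\sqrt{Y + Y}}{3} = -1 + \frac{\sqrt{2 Y}}{3} = -1 + \frac{\sqrt{2} \sqrt{Y}}{3}$)
$q = - \frac{15}{47}$ ($q = \left(-660\right) \frac{1}{2068} = - \frac{15}{47} \approx -0.31915$)
$\frac{q - 202}{V{\left(94,9 \right)}} = \frac{- \frac{15}{47} - 202}{-1 + \frac{\sqrt{2} \sqrt{9}}{3}} = \frac{- \frac{15}{47} - 202}{-1 + \frac{1}{3} \sqrt{2} \cdot 3} = - \frac{9509}{47 \left(-1 + \sqrt{2}\right)}$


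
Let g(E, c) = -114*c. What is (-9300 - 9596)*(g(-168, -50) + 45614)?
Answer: -969629344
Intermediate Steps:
(-9300 - 9596)*(g(-168, -50) + 45614) = (-9300 - 9596)*(-114*(-50) + 45614) = -18896*(5700 + 45614) = -18896*51314 = -969629344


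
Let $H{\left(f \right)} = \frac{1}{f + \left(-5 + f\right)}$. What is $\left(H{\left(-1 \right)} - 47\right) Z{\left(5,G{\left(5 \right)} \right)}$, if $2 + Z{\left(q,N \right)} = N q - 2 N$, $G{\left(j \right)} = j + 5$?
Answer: $-1320$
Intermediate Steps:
$G{\left(j \right)} = 5 + j$
$Z{\left(q,N \right)} = -2 - 2 N + N q$ ($Z{\left(q,N \right)} = -2 + \left(N q - 2 N\right) = -2 + \left(- 2 N + N q\right) = -2 - 2 N + N q$)
$H{\left(f \right)} = \frac{1}{-5 + 2 f}$
$\left(H{\left(-1 \right)} - 47\right) Z{\left(5,G{\left(5 \right)} \right)} = \left(\frac{1}{-5 + 2 \left(-1\right)} - 47\right) \left(-2 - 2 \left(5 + 5\right) + \left(5 + 5\right) 5\right) = \left(\frac{1}{-5 - 2} - 47\right) \left(-2 - 20 + 10 \cdot 5\right) = \left(\frac{1}{-7} - 47\right) \left(-2 - 20 + 50\right) = \left(- \frac{1}{7} - 47\right) 28 = \left(- \frac{330}{7}\right) 28 = -1320$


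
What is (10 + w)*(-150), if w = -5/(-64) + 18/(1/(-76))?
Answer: 6518025/32 ≈ 2.0369e+5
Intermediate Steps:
w = -87547/64 (w = -5*(-1/64) + 18/(-1/76) = 5/64 + 18*(-76) = 5/64 - 1368 = -87547/64 ≈ -1367.9)
(10 + w)*(-150) = (10 - 87547/64)*(-150) = -86907/64*(-150) = 6518025/32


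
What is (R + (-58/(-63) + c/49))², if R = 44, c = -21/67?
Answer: 35941713889/17816841 ≈ 2017.3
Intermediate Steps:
c = -21/67 (c = -21*1/67 = -21/67 ≈ -0.31343)
(R + (-58/(-63) + c/49))² = (44 + (-58/(-63) - 21/67/49))² = (44 + (-58*(-1/63) - 21/67*1/49))² = (44 + (58/63 - 3/469))² = (44 + 3859/4221)² = (189583/4221)² = 35941713889/17816841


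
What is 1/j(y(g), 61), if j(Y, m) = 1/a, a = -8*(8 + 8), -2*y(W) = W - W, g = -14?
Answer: -128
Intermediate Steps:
y(W) = 0 (y(W) = -(W - W)/2 = -1/2*0 = 0)
a = -128 (a = -8*16 = -128)
j(Y, m) = -1/128 (j(Y, m) = 1/(-128) = -1/128)
1/j(y(g), 61) = 1/(-1/128) = -128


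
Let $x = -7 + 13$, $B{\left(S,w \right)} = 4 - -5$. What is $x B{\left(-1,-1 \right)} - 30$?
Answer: $24$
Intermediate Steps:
$B{\left(S,w \right)} = 9$ ($B{\left(S,w \right)} = 4 + 5 = 9$)
$x = 6$
$x B{\left(-1,-1 \right)} - 30 = 6 \cdot 9 - 30 = 54 - 30 = 24$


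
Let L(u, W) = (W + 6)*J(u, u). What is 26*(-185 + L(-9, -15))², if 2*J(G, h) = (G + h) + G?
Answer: 209677/2 ≈ 1.0484e+5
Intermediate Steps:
J(G, h) = G + h/2 (J(G, h) = ((G + h) + G)/2 = (h + 2*G)/2 = G + h/2)
L(u, W) = 3*u*(6 + W)/2 (L(u, W) = (W + 6)*(u + u/2) = (6 + W)*(3*u/2) = 3*u*(6 + W)/2)
26*(-185 + L(-9, -15))² = 26*(-185 + (3/2)*(-9)*(6 - 15))² = 26*(-185 + (3/2)*(-9)*(-9))² = 26*(-185 + 243/2)² = 26*(-127/2)² = 26*(16129/4) = 209677/2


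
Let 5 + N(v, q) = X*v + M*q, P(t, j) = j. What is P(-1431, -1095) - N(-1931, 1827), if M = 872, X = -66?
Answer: -1721680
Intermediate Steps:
N(v, q) = -5 - 66*v + 872*q (N(v, q) = -5 + (-66*v + 872*q) = -5 - 66*v + 872*q)
P(-1431, -1095) - N(-1931, 1827) = -1095 - (-5 - 66*(-1931) + 872*1827) = -1095 - (-5 + 127446 + 1593144) = -1095 - 1*1720585 = -1095 - 1720585 = -1721680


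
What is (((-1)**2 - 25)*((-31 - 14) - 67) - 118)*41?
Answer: 105370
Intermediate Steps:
(((-1)**2 - 25)*((-31 - 14) - 67) - 118)*41 = ((1 - 25)*(-45 - 67) - 118)*41 = (-24*(-112) - 118)*41 = (2688 - 118)*41 = 2570*41 = 105370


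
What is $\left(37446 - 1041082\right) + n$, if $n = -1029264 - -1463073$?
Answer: $-569827$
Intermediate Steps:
$n = 433809$ ($n = -1029264 + 1463073 = 433809$)
$\left(37446 - 1041082\right) + n = \left(37446 - 1041082\right) + 433809 = -1003636 + 433809 = -569827$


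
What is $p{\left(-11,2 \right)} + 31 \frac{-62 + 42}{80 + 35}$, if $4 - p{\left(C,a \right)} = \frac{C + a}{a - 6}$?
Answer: $- \frac{335}{92} \approx -3.6413$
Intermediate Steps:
$p{\left(C,a \right)} = 4 - \frac{C + a}{-6 + a}$ ($p{\left(C,a \right)} = 4 - \frac{C + a}{a - 6} = 4 - \frac{C + a}{-6 + a}$)
$p{\left(-11,2 \right)} + 31 \frac{-62 + 42}{80 + 35} = \frac{-24 - -11 + 3 \cdot 2}{-6 + 2} + 31 \frac{-62 + 42}{80 + 35} = \frac{-24 + 11 + 6}{-4} + 31 \left(- \frac{20}{115}\right) = \left(- \frac{1}{4}\right) \left(-7\right) + 31 \left(\left(-20\right) \frac{1}{115}\right) = \frac{7}{4} + 31 \left(- \frac{4}{23}\right) = \frac{7}{4} - \frac{124}{23} = - \frac{335}{92}$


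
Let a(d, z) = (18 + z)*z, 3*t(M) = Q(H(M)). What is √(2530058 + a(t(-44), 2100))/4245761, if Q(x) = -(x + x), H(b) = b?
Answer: √6977858/4245761 ≈ 0.00062216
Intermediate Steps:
Q(x) = -2*x
t(M) = -2*M/3 (t(M) = (-2*M)/3 = -2*M/3)
a(d, z) = z*(18 + z)
√(2530058 + a(t(-44), 2100))/4245761 = √(2530058 + 2100*(18 + 2100))/4245761 = √(2530058 + 2100*2118)*(1/4245761) = √(2530058 + 4447800)*(1/4245761) = √6977858*(1/4245761) = √6977858/4245761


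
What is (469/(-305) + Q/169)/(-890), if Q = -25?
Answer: 43443/22937525 ≈ 0.0018940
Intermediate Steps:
(469/(-305) + Q/169)/(-890) = (469/(-305) - 25/169)/(-890) = (469*(-1/305) - 25*1/169)*(-1/890) = (-469/305 - 25/169)*(-1/890) = -86886/51545*(-1/890) = 43443/22937525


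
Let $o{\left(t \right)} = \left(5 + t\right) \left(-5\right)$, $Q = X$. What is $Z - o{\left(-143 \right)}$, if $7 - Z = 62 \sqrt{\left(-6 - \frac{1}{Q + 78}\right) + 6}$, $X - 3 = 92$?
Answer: $-683 - \frac{62 i \sqrt{173}}{173} \approx -683.0 - 4.7138 i$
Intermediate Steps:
$X = 95$ ($X = 3 + 92 = 95$)
$Q = 95$
$o{\left(t \right)} = -25 - 5 t$
$Z = 7 - \frac{62 i \sqrt{173}}{173}$ ($Z = 7 - 62 \sqrt{\left(-6 - \frac{1}{95 + 78}\right) + 6} = 7 - 62 \sqrt{\left(-6 - \frac{1}{173}\right) + 6} = 7 - 62 \sqrt{- \frac{1039}{173} + 6} = 7 - 62 \sqrt{- \frac{1}{173}} = 7 - 62 \frac{i \sqrt{173}}{173} = 7 - \frac{62 i \sqrt{173}}{173} \approx 7.0 - 4.7138 i$)
$Z - o{\left(-143 \right)} = \left(7 - \frac{62 i \sqrt{173}}{173}\right) - \left(-25 - -715\right) = \left(7 - \frac{62 i \sqrt{173}}{173}\right) - \left(-25 + 715\right) = \left(7 - \frac{62 i \sqrt{173}}{173}\right) - 690 = -683 - \frac{62 i \sqrt{173}}{173}$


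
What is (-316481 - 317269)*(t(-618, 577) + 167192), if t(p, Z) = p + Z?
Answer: -105931946250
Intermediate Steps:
t(p, Z) = Z + p
(-316481 - 317269)*(t(-618, 577) + 167192) = (-316481 - 317269)*((577 - 618) + 167192) = -633750*(-41 + 167192) = -633750*167151 = -105931946250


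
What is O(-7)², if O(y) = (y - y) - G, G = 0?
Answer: 0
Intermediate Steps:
O(y) = 0 (O(y) = (y - y) - 1*0 = 0 + 0 = 0)
O(-7)² = 0² = 0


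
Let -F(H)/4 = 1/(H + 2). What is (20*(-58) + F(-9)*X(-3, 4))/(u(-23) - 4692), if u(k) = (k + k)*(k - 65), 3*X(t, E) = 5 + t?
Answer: 6088/3381 ≈ 1.8007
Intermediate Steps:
F(H) = -4/(2 + H) (F(H) = -4/(H + 2) = -4/(2 + H))
X(t, E) = 5/3 + t/3 (X(t, E) = (5 + t)/3 = 5/3 + t/3)
u(k) = 2*k*(-65 + k) (u(k) = (2*k)*(-65 + k) = 2*k*(-65 + k))
(20*(-58) + F(-9)*X(-3, 4))/(u(-23) - 4692) = (20*(-58) + (-4/(2 - 9))*(5/3 + (⅓)*(-3)))/(2*(-23)*(-65 - 23) - 4692) = (-1160 + (-4/(-7))*(5/3 - 1))/(2*(-23)*(-88) - 4692) = (-1160 - 4*(-⅐)*(⅔))/(4048 - 4692) = (-1160 + (4/7)*(⅔))/(-644) = (-1160 + 8/21)*(-1/644) = -24352/21*(-1/644) = 6088/3381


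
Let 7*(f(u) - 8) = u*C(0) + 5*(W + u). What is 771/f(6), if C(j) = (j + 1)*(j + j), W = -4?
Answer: 1799/22 ≈ 81.773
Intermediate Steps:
C(j) = 2*j*(1 + j) (C(j) = (1 + j)*(2*j) = 2*j*(1 + j))
f(u) = 36/7 + 5*u/7 (f(u) = 8 + (u*(2*0*(1 + 0)) + 5*(-4 + u))/7 = 8 + (u*(2*0*1) + (-20 + 5*u))/7 = 8 + (u*0 + (-20 + 5*u))/7 = 8 + (0 + (-20 + 5*u))/7 = 8 + (-20 + 5*u)/7 = 8 + (-20/7 + 5*u/7) = 36/7 + 5*u/7)
771/f(6) = 771/(36/7 + (5/7)*6) = 771/(36/7 + 30/7) = 771/(66/7) = 771*(7/66) = 1799/22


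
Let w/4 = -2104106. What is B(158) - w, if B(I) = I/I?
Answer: 8416425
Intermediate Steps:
w = -8416424 (w = 4*(-2104106) = -8416424)
B(I) = 1
B(158) - w = 1 - 1*(-8416424) = 1 + 8416424 = 8416425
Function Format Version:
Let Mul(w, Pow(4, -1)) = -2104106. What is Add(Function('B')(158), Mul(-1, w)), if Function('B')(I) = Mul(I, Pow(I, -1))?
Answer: 8416425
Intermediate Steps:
w = -8416424 (w = Mul(4, -2104106) = -8416424)
Function('B')(I) = 1
Add(Function('B')(158), Mul(-1, w)) = Add(1, Mul(-1, -8416424)) = Add(1, 8416424) = 8416425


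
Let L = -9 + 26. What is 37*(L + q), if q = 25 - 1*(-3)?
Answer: 1665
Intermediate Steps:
q = 28 (q = 25 + 3 = 28)
L = 17
37*(L + q) = 37*(17 + 28) = 37*45 = 1665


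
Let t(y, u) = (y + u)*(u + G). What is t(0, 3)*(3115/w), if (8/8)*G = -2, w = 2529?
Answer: 3115/843 ≈ 3.6951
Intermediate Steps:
G = -2
t(y, u) = (-2 + u)*(u + y) (t(y, u) = (y + u)*(u - 2) = (u + y)*(-2 + u) = (-2 + u)*(u + y))
t(0, 3)*(3115/w) = (3² - 2*3 - 2*0 + 3*0)*(3115/2529) = (9 - 6 + 0 + 0)*(3115*(1/2529)) = 3*(3115/2529) = 3115/843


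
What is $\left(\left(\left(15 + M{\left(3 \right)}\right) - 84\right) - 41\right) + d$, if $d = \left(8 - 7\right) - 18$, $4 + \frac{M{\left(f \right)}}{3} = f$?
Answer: $-130$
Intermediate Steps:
$M{\left(f \right)} = -12 + 3 f$
$d = -17$ ($d = 1 - 18 = -17$)
$\left(\left(\left(15 + M{\left(3 \right)}\right) - 84\right) - 41\right) + d = \left(\left(\left(15 + \left(-12 + 3 \cdot 3\right)\right) - 84\right) - 41\right) - 17 = \left(\left(\left(15 + \left(-12 + 9\right)\right) - 84\right) - 41\right) - 17 = \left(\left(\left(15 - 3\right) - 84\right) - 41\right) - 17 = \left(\left(12 - 84\right) - 41\right) - 17 = \left(-72 - 41\right) - 17 = -113 - 17 = -130$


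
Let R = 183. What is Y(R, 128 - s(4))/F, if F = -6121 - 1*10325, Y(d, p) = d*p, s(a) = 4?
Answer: -3782/2741 ≈ -1.3798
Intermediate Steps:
F = -16446 (F = -6121 - 10325 = -16446)
Y(R, 128 - s(4))/F = (183*(128 - 1*4))/(-16446) = (183*(128 - 4))*(-1/16446) = (183*124)*(-1/16446) = 22692*(-1/16446) = -3782/2741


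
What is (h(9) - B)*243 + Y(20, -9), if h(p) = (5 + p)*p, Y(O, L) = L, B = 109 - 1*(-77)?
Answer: -14589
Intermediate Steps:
B = 186 (B = 109 + 77 = 186)
h(p) = p*(5 + p)
(h(9) - B)*243 + Y(20, -9) = (9*(5 + 9) - 1*186)*243 - 9 = (9*14 - 186)*243 - 9 = (126 - 186)*243 - 9 = -60*243 - 9 = -14580 - 9 = -14589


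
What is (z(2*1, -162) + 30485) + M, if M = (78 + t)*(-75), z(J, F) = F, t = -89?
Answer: 31148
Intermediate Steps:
M = 825 (M = (78 - 89)*(-75) = -11*(-75) = 825)
(z(2*1, -162) + 30485) + M = (-162 + 30485) + 825 = 30323 + 825 = 31148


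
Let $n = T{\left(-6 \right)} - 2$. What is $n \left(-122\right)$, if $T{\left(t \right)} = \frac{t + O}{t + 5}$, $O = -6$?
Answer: $-1220$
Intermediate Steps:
$T{\left(t \right)} = \frac{-6 + t}{5 + t}$ ($T{\left(t \right)} = \frac{t - 6}{t + 5} = \frac{-6 + t}{5 + t}$)
$n = 10$ ($n = \frac{-6 - 6}{5 - 6} - 2 = \frac{1}{-1} \left(-12\right) - 2 = \left(-1\right) \left(-12\right) - 2 = 12 - 2 = 10$)
$n \left(-122\right) = 10 \left(-122\right) = -1220$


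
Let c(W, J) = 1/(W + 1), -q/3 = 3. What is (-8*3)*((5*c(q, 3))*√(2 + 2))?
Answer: 30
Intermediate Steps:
q = -9 (q = -3*3 = -9)
c(W, J) = 1/(1 + W)
(-8*3)*((5*c(q, 3))*√(2 + 2)) = (-8*3)*((5/(1 - 9))*√(2 + 2)) = -24*5/(-8)*√4 = -24*5*(-⅛)*2 = -(-15)*2 = -24*(-5/4) = 30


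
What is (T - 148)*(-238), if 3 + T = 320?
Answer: -40222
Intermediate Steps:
T = 317 (T = -3 + 320 = 317)
(T - 148)*(-238) = (317 - 148)*(-238) = 169*(-238) = -40222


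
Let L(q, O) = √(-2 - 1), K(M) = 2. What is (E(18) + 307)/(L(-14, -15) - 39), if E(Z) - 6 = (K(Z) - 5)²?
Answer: -2093/254 - 161*I*√3/762 ≈ -8.2402 - 0.36596*I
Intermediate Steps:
L(q, O) = I*√3 (L(q, O) = √(-3) = I*√3)
E(Z) = 15 (E(Z) = 6 + (2 - 5)² = 6 + (-3)² = 6 + 9 = 15)
(E(18) + 307)/(L(-14, -15) - 39) = (15 + 307)/(I*√3 - 39) = 322/(-39 + I*√3)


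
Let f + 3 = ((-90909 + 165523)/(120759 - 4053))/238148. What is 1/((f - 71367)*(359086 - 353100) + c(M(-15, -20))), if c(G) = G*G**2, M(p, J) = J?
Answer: -6948325122/2968524742736756189 ≈ -2.3407e-9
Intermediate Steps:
f = -41689913425/13896650244 (f = -3 + ((-90909 + 165523)/(120759 - 4053))/238148 = -3 + (74614/116706)*(1/238148) = -3 + (74614*(1/116706))*(1/238148) = -3 + (37307/58353)*(1/238148) = -3 + 37307/13896650244 = -41689913425/13896650244 ≈ -3.0000)
c(G) = G**3
1/((f - 71367)*(359086 - 353100) + c(M(-15, -20))) = 1/((-41689913425/13896650244 - 71367)*(359086 - 353100) + (-20)**3) = 1/(-991803927876973/13896650244*5986 - 8000) = 1/(-2968469156135780189/6948325122 - 8000) = 1/(-2968524742736756189/6948325122) = -6948325122/2968524742736756189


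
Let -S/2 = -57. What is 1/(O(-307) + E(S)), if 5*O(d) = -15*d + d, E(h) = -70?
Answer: 5/3948 ≈ 0.0012665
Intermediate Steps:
S = 114 (S = -2*(-57) = 114)
O(d) = -14*d/5 (O(d) = (-15*d + d)/5 = (-14*d)/5 = -14*d/5)
1/(O(-307) + E(S)) = 1/(-14/5*(-307) - 70) = 1/(4298/5 - 70) = 1/(3948/5) = 5/3948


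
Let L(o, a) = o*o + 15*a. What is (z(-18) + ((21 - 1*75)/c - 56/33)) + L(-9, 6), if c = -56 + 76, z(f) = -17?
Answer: 49369/330 ≈ 149.60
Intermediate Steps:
L(o, a) = o**2 + 15*a
c = 20
(z(-18) + ((21 - 1*75)/c - 56/33)) + L(-9, 6) = (-17 + ((21 - 1*75)/20 - 56/33)) + ((-9)**2 + 15*6) = (-17 + ((21 - 75)*(1/20) - 56*1/33)) + (81 + 90) = (-17 + (-54*1/20 - 56/33)) + 171 = (-17 + (-27/10 - 56/33)) + 171 = (-17 - 1451/330) + 171 = -7061/330 + 171 = 49369/330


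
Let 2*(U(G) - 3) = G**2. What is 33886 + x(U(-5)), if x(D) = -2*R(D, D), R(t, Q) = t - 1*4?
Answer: 33863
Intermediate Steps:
R(t, Q) = -4 + t (R(t, Q) = t - 4 = -4 + t)
U(G) = 3 + G**2/2
x(D) = 8 - 2*D (x(D) = -2*(-4 + D) = 8 - 2*D)
33886 + x(U(-5)) = 33886 + (8 - 2*(3 + (1/2)*(-5)**2)) = 33886 + (8 - 2*(3 + (1/2)*25)) = 33886 + (8 - 2*(3 + 25/2)) = 33886 + (8 - 2*31/2) = 33886 + (8 - 31) = 33886 - 23 = 33863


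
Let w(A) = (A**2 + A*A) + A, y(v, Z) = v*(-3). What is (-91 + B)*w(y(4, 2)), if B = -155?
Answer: -67896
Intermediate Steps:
y(v, Z) = -3*v
w(A) = A + 2*A**2 (w(A) = (A**2 + A**2) + A = 2*A**2 + A = A + 2*A**2)
(-91 + B)*w(y(4, 2)) = (-91 - 155)*((-3*4)*(1 + 2*(-3*4))) = -(-2952)*(1 + 2*(-12)) = -(-2952)*(1 - 24) = -(-2952)*(-23) = -246*276 = -67896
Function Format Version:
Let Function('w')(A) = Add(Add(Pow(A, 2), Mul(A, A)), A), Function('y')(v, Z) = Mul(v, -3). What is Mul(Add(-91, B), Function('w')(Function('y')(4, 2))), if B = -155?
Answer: -67896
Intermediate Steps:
Function('y')(v, Z) = Mul(-3, v)
Function('w')(A) = Add(A, Mul(2, Pow(A, 2))) (Function('w')(A) = Add(Add(Pow(A, 2), Pow(A, 2)), A) = Add(Mul(2, Pow(A, 2)), A) = Add(A, Mul(2, Pow(A, 2))))
Mul(Add(-91, B), Function('w')(Function('y')(4, 2))) = Mul(Add(-91, -155), Mul(Mul(-3, 4), Add(1, Mul(2, Mul(-3, 4))))) = Mul(-246, Mul(-12, Add(1, Mul(2, -12)))) = Mul(-246, Mul(-12, Add(1, -24))) = Mul(-246, Mul(-12, -23)) = Mul(-246, 276) = -67896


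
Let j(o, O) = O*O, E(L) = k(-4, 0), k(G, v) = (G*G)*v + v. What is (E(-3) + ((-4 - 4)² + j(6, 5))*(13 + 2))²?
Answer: 1782225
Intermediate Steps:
k(G, v) = v + v*G² (k(G, v) = G²*v + v = v*G² + v = v + v*G²)
E(L) = 0 (E(L) = 0*(1 + (-4)²) = 0*(1 + 16) = 0*17 = 0)
j(o, O) = O²
(E(-3) + ((-4 - 4)² + j(6, 5))*(13 + 2))² = (0 + ((-4 - 4)² + 5²)*(13 + 2))² = (0 + ((-8)² + 25)*15)² = (0 + (64 + 25)*15)² = (0 + 89*15)² = (0 + 1335)² = 1335² = 1782225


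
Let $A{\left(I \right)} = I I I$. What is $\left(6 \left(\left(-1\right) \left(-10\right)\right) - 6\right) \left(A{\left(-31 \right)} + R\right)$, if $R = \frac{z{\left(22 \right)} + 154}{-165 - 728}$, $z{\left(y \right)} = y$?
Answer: $- \frac{1436591106}{893} \approx -1.6087 \cdot 10^{6}$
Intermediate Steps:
$A{\left(I \right)} = I^{3}$ ($A{\left(I \right)} = I^{2} I = I^{3}$)
$R = - \frac{176}{893}$ ($R = \frac{22 + 154}{-165 - 728} = \frac{176}{-893} = 176 \left(- \frac{1}{893}\right) = - \frac{176}{893} \approx -0.19709$)
$\left(6 \left(\left(-1\right) \left(-10\right)\right) - 6\right) \left(A{\left(-31 \right)} + R\right) = \left(6 \left(\left(-1\right) \left(-10\right)\right) - 6\right) \left(\left(-31\right)^{3} - \frac{176}{893}\right) = \left(6 \cdot 10 - 6\right) \left(-29791 - \frac{176}{893}\right) = \left(60 - 6\right) \left(- \frac{26603539}{893}\right) = 54 \left(- \frac{26603539}{893}\right) = - \frac{1436591106}{893}$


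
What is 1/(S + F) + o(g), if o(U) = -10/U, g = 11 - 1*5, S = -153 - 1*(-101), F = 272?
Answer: -1097/660 ≈ -1.6621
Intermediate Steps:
S = -52 (S = -153 + 101 = -52)
g = 6 (g = 11 - 5 = 6)
1/(S + F) + o(g) = 1/(-52 + 272) - 10/6 = 1/220 - 10*⅙ = 1/220 - 5/3 = -1097/660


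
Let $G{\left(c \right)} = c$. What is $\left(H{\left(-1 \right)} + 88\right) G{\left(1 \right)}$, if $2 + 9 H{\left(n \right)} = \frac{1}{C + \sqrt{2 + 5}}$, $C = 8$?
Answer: $\frac{45038}{513} - \frac{\sqrt{7}}{513} \approx 87.788$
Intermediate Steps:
$H{\left(n \right)} = - \frac{2}{9} + \frac{1}{9 \left(8 + \sqrt{7}\right)}$ ($H{\left(n \right)} = - \frac{2}{9} + \frac{1}{9 \left(8 + \sqrt{2 + 5}\right)} = - \frac{2}{9} + \frac{1}{9 \left(8 + \sqrt{7}\right)}$)
$\left(H{\left(-1 \right)} + 88\right) G{\left(1 \right)} = \left(\left(- \frac{106}{513} - \frac{\sqrt{7}}{513}\right) + 88\right) 1 = \left(\frac{45038}{513} - \frac{\sqrt{7}}{513}\right) 1 = \frac{45038}{513} - \frac{\sqrt{7}}{513}$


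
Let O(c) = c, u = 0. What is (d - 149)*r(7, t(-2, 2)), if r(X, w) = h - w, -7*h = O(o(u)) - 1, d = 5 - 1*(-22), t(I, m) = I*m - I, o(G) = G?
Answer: -1830/7 ≈ -261.43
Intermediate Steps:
t(I, m) = -I + I*m
d = 27 (d = 5 + 22 = 27)
h = ⅐ (h = -(0 - 1)/7 = -⅐*(-1) = ⅐ ≈ 0.14286)
r(X, w) = ⅐ - w
(d - 149)*r(7, t(-2, 2)) = (27 - 149)*(⅐ - (-2)*(-1 + 2)) = -122*(⅐ - (-2)) = -122*(⅐ - 1*(-2)) = -122*(⅐ + 2) = -122*15/7 = -1830/7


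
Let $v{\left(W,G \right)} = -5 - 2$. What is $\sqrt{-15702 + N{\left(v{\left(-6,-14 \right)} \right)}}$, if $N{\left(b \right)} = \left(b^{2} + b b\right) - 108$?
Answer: $4 i \sqrt{982} \approx 125.35 i$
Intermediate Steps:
$v{\left(W,G \right)} = -7$
$N{\left(b \right)} = -108 + 2 b^{2}$ ($N{\left(b \right)} = \left(b^{2} + b^{2}\right) - 108 = 2 b^{2} - 108 = -108 + 2 b^{2}$)
$\sqrt{-15702 + N{\left(v{\left(-6,-14 \right)} \right)}} = \sqrt{-15702 - \left(108 - 2 \left(-7\right)^{2}\right)} = \sqrt{-15702 + \left(-108 + 2 \cdot 49\right)} = \sqrt{-15702 + \left(-108 + 98\right)} = \sqrt{-15702 - 10} = \sqrt{-15712} = 4 i \sqrt{982}$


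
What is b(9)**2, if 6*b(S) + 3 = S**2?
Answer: 169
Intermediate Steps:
b(S) = -1/2 + S**2/6
b(9)**2 = (-1/2 + (1/6)*9**2)**2 = (-1/2 + (1/6)*81)**2 = (-1/2 + 27/2)**2 = 13**2 = 169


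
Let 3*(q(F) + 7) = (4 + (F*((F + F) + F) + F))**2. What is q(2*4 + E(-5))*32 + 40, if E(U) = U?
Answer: 36440/3 ≈ 12147.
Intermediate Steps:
q(F) = -7 + (4 + F + 3*F**2)**2/3 (q(F) = -7 + (4 + (F*((F + F) + F) + F))**2/3 = -7 + (4 + (F*(2*F + F) + F))**2/3 = -7 + (4 + (F*(3*F) + F))**2/3 = -7 + (4 + (3*F**2 + F))**2/3 = -7 + (4 + (F + 3*F**2))**2/3 = -7 + (4 + F + 3*F**2)**2/3)
q(2*4 + E(-5))*32 + 40 = (-7 + (4 + (2*4 - 5) + 3*(2*4 - 5)**2)**2/3)*32 + 40 = (-7 + (4 + (8 - 5) + 3*(8 - 5)**2)**2/3)*32 + 40 = (-7 + (4 + 3 + 3*3**2)**2/3)*32 + 40 = (-7 + (4 + 3 + 3*9)**2/3)*32 + 40 = (-7 + (4 + 3 + 27)**2/3)*32 + 40 = (-7 + (1/3)*34**2)*32 + 40 = (-7 + (1/3)*1156)*32 + 40 = (-7 + 1156/3)*32 + 40 = (1135/3)*32 + 40 = 36320/3 + 40 = 36440/3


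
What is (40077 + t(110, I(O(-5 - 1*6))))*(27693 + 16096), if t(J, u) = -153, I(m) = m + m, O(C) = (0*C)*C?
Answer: 1748232036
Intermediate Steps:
O(C) = 0 (O(C) = 0*C = 0)
I(m) = 2*m
(40077 + t(110, I(O(-5 - 1*6))))*(27693 + 16096) = (40077 - 153)*(27693 + 16096) = 39924*43789 = 1748232036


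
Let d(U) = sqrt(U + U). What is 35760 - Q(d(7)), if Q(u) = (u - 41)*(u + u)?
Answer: 35732 + 82*sqrt(14) ≈ 36039.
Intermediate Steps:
d(U) = sqrt(2)*sqrt(U) (d(U) = sqrt(2*U) = sqrt(2)*sqrt(U))
Q(u) = 2*u*(-41 + u) (Q(u) = (-41 + u)*(2*u) = 2*u*(-41 + u))
35760 - Q(d(7)) = 35760 - 2*sqrt(2)*sqrt(7)*(-41 + sqrt(2)*sqrt(7)) = 35760 - 2*sqrt(14)*(-41 + sqrt(14))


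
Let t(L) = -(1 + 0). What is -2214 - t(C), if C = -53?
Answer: -2213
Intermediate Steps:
t(L) = -1 (t(L) = -1*1 = -1)
-2214 - t(C) = -2214 - 1*(-1) = -2214 + 1 = -2213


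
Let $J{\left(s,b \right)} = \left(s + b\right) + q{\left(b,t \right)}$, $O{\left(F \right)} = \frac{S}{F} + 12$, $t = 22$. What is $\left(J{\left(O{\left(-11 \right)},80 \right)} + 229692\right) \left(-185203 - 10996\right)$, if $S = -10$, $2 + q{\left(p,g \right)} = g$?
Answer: $- \frac{495962426946}{11} \approx -4.5087 \cdot 10^{10}$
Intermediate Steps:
$q{\left(p,g \right)} = -2 + g$
$O{\left(F \right)} = 12 - \frac{10}{F}$ ($O{\left(F \right)} = - \frac{10}{F} + 12 = 12 - \frac{10}{F}$)
$J{\left(s,b \right)} = 20 + b + s$ ($J{\left(s,b \right)} = \left(s + b\right) + \left(-2 + 22\right) = \left(b + s\right) + 20 = 20 + b + s$)
$\left(J{\left(O{\left(-11 \right)},80 \right)} + 229692\right) \left(-185203 - 10996\right) = \left(\left(20 + 80 + \left(12 - \frac{10}{-11}\right)\right) + 229692\right) \left(-185203 - 10996\right) = \left(\left(20 + 80 + \left(12 - - \frac{10}{11}\right)\right) + 229692\right) \left(-196199\right) = \left(\left(20 + 80 + \left(12 + \frac{10}{11}\right)\right) + 229692\right) \left(-196199\right) = \left(\left(20 + 80 + \frac{142}{11}\right) + 229692\right) \left(-196199\right) = \left(\frac{1242}{11} + 229692\right) \left(-196199\right) = \frac{2527854}{11} \left(-196199\right) = - \frac{495962426946}{11}$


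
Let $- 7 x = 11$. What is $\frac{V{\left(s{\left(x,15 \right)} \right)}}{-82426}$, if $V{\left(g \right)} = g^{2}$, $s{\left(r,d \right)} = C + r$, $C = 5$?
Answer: $- \frac{288}{2019437} \approx -0.00014261$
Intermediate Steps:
$x = - \frac{11}{7}$ ($x = \left(- \frac{1}{7}\right) 11 = - \frac{11}{7} \approx -1.5714$)
$s{\left(r,d \right)} = 5 + r$
$\frac{V{\left(s{\left(x,15 \right)} \right)}}{-82426} = \frac{\left(5 - \frac{11}{7}\right)^{2}}{-82426} = \left(\frac{24}{7}\right)^{2} \left(- \frac{1}{82426}\right) = \frac{576}{49} \left(- \frac{1}{82426}\right) = - \frac{288}{2019437}$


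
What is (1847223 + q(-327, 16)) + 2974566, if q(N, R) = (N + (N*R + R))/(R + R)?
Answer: 154291705/32 ≈ 4.8216e+6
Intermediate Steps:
q(N, R) = (N + R + N*R)/(2*R) (q(N, R) = (N + (R + N*R))/((2*R)) = (N + R + N*R)*(1/(2*R)) = (N + R + N*R)/(2*R))
(1847223 + q(-327, 16)) + 2974566 = (1847223 + (½)*(-327 + 16*(1 - 327))/16) + 2974566 = (1847223 + (½)*(1/16)*(-327 + 16*(-326))) + 2974566 = (1847223 + (½)*(1/16)*(-327 - 5216)) + 2974566 = (1847223 + (½)*(1/16)*(-5543)) + 2974566 = (1847223 - 5543/32) + 2974566 = 59105593/32 + 2974566 = 154291705/32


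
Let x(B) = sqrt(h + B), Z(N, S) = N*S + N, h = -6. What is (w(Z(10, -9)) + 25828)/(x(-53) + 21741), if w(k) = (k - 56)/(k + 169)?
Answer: 12493226499/10516932865 - 574639*I*sqrt(59)/10516932865 ≈ 1.1879 - 0.00041969*I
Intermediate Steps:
Z(N, S) = N + N*S
x(B) = sqrt(-6 + B)
w(k) = (-56 + k)/(169 + k)
(w(Z(10, -9)) + 25828)/(x(-53) + 21741) = ((-56 + 10*(1 - 9))/(169 + 10*(1 - 9)) + 25828)/(sqrt(-6 - 53) + 21741) = ((-56 + 10*(-8))/(169 + 10*(-8)) + 25828)/(sqrt(-59) + 21741) = ((-56 - 80)/(169 - 80) + 25828)/(I*sqrt(59) + 21741) = (-136/89 + 25828)/(21741 + I*sqrt(59)) = 2298556/(89*(21741 + I*sqrt(59)))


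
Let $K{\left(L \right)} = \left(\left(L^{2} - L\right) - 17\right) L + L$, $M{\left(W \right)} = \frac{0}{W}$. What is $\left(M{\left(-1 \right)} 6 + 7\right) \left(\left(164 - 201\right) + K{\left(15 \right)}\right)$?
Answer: $20111$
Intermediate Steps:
$M{\left(W \right)} = 0$
$K{\left(L \right)} = L + L \left(-17 + L^{2} - L\right)$ ($K{\left(L \right)} = \left(-17 + L^{2} - L\right) L + L = L \left(-17 + L^{2} - L\right) + L = L + L \left(-17 + L^{2} - L\right)$)
$\left(M{\left(-1 \right)} 6 + 7\right) \left(\left(164 - 201\right) + K{\left(15 \right)}\right) = \left(0 \cdot 6 + 7\right) \left(\left(164 - 201\right) + 15 \left(-16 + 15^{2} - 15\right)\right) = \left(0 + 7\right) \left(-37 + 15 \left(-16 + 225 - 15\right)\right) = 7 \left(-37 + 15 \cdot 194\right) = 7 \left(-37 + 2910\right) = 7 \cdot 2873 = 20111$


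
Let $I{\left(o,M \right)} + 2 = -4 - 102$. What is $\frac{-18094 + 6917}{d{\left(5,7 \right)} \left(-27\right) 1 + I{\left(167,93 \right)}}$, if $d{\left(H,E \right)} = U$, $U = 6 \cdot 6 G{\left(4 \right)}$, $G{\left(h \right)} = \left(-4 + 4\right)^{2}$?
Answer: $\frac{11177}{108} \approx 103.49$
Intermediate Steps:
$I{\left(o,M \right)} = -108$ ($I{\left(o,M \right)} = -2 - 106 = -108$)
$G{\left(h \right)} = 0$ ($G{\left(h \right)} = 0^{2} = 0$)
$U = 0$ ($U = 6 \cdot 6 \cdot 0 = 36 \cdot 0 = 0$)
$d{\left(H,E \right)} = 0$
$\frac{-18094 + 6917}{d{\left(5,7 \right)} \left(-27\right) 1 + I{\left(167,93 \right)}} = \frac{-18094 + 6917}{0 \left(-27\right) 1 - 108} = - \frac{11177}{0 \cdot 1 - 108} = - \frac{11177}{0 - 108} = - \frac{11177}{-108} = \left(-11177\right) \left(- \frac{1}{108}\right) = \frac{11177}{108}$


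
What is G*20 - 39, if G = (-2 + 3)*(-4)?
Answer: -119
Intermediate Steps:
G = -4 (G = 1*(-4) = -4)
G*20 - 39 = -4*20 - 39 = -80 - 39 = -119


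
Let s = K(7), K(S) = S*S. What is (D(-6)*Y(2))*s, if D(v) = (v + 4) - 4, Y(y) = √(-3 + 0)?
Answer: -294*I*√3 ≈ -509.22*I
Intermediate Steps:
K(S) = S²
Y(y) = I*√3 (Y(y) = √(-3) = I*√3)
s = 49 (s = 7² = 49)
D(v) = v (D(v) = (4 + v) - 4 = v)
(D(-6)*Y(2))*s = -6*I*√3*49 = -294*I*√3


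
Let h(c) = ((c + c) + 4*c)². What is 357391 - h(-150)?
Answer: -452609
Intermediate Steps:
h(c) = 36*c² (h(c) = (2*c + 4*c)² = (6*c)² = 36*c²)
357391 - h(-150) = 357391 - 36*(-150)² = 357391 - 36*22500 = 357391 - 1*810000 = 357391 - 810000 = -452609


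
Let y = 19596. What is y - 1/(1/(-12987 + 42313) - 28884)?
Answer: 16598834607394/847052183 ≈ 19596.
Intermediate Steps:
y - 1/(1/(-12987 + 42313) - 28884) = 19596 - 1/(1/(-12987 + 42313) - 28884) = 19596 - 1/(1/29326 - 28884) = 19596 - 1/(-847052183/29326) = 19596 - 1*(-29326/847052183) = 19596 + 29326/847052183 = 16598834607394/847052183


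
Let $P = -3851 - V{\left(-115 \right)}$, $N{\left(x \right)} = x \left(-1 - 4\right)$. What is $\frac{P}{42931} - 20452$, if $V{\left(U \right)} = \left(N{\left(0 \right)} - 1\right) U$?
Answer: $- \frac{878028778}{42931} \approx -20452.0$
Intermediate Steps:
$N{\left(x \right)} = - 5 x$ ($N{\left(x \right)} = x \left(-5\right) = - 5 x$)
$V{\left(U \right)} = - U$ ($V{\left(U \right)} = \left(\left(-5\right) 0 - 1\right) U = \left(0 - 1\right) U = - U$)
$P = -3966$ ($P = -3851 - \left(-1\right) \left(-115\right) = -3851 - 115 = -3966$)
$\frac{P}{42931} - 20452 = - \frac{3966}{42931} - 20452 = - \frac{878028778}{42931}$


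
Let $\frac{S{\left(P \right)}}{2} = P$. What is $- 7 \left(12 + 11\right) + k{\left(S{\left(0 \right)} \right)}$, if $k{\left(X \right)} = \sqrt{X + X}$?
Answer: $-161$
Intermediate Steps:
$S{\left(P \right)} = 2 P$
$k{\left(X \right)} = \sqrt{2} \sqrt{X}$ ($k{\left(X \right)} = \sqrt{2 X} = \sqrt{2} \sqrt{X}$)
$- 7 \left(12 + 11\right) + k{\left(S{\left(0 \right)} \right)} = - 7 \left(12 + 11\right) + \sqrt{2} \sqrt{2 \cdot 0} = \left(-7\right) 23 + \sqrt{2} \sqrt{0} = -161 + \sqrt{2} \cdot 0 = -161 + 0 = -161$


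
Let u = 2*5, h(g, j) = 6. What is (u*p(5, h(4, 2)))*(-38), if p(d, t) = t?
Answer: -2280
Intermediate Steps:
u = 10
(u*p(5, h(4, 2)))*(-38) = (10*6)*(-38) = 60*(-38) = -2280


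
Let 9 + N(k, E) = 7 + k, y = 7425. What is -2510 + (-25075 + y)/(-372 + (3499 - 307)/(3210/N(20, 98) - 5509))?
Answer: -73369136/29793 ≈ -2462.6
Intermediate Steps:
N(k, E) = -2 + k (N(k, E) = -9 + (7 + k) = -2 + k)
-2510 + (-25075 + y)/(-372 + (3499 - 307)/(3210/N(20, 98) - 5509)) = -2510 + (-25075 + 7425)/(-372 + (3499 - 307)/(3210/(-2 + 20) - 5509)) = -2510 - 17650/(-372 + 3192/(3210/18 - 5509)) = -2510 - 17650/(-372 + 3192/(3210*(1/18) - 5509)) = -2510 - 17650/(-372 + 3192/(535/3 - 5509)) = -2510 - 17650/(-372 + 3192/(-15992/3)) = -2510 - 17650/(-372 + 3192*(-3/15992)) = -2510 - 17650/(-372 - 1197/1999) = -2510 - 17650/(-744825/1999) = -2510 - 17650*(-1999/744825) = -2510 + 1411294/29793 = -73369136/29793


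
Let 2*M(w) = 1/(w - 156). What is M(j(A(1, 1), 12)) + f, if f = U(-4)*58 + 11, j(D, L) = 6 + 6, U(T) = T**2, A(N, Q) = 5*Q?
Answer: 270431/288 ≈ 939.00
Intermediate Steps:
j(D, L) = 12
M(w) = 1/(2*(-156 + w)) (M(w) = 1/(2*(w - 156)) = 1/(2*(-156 + w)))
f = 939 (f = (-4)**2*58 + 11 = 16*58 + 11 = 928 + 11 = 939)
M(j(A(1, 1), 12)) + f = 1/(2*(-156 + 12)) + 939 = (1/2)/(-144) + 939 = (1/2)*(-1/144) + 939 = -1/288 + 939 = 270431/288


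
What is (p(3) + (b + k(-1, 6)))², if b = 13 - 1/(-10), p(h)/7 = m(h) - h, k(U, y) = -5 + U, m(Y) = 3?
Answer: 5041/100 ≈ 50.410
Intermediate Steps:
p(h) = 21 - 7*h (p(h) = 7*(3 - h) = 21 - 7*h)
b = 131/10 (b = 13 - 1*(-⅒) = 13 + ⅒ = 131/10 ≈ 13.100)
(p(3) + (b + k(-1, 6)))² = ((21 - 7*3) + (131/10 + (-5 - 1)))² = ((21 - 21) + (131/10 - 6))² = (0 + 71/10)² = (71/10)² = 5041/100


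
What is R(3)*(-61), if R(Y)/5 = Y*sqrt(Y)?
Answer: -915*sqrt(3) ≈ -1584.8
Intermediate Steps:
R(Y) = 5*Y**(3/2) (R(Y) = 5*(Y*sqrt(Y)) = 5*Y**(3/2))
R(3)*(-61) = (5*3**(3/2))*(-61) = (5*(3*sqrt(3)))*(-61) = (15*sqrt(3))*(-61) = -915*sqrt(3)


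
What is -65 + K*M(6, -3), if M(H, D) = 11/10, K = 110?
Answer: 56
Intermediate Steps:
M(H, D) = 11/10 (M(H, D) = 11*(⅒) = 11/10)
-65 + K*M(6, -3) = -65 + 110*(11/10) = -65 + 121 = 56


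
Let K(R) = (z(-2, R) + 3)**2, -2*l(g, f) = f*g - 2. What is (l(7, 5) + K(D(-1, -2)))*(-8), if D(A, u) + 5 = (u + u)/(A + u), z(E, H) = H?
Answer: 1156/9 ≈ 128.44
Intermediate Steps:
l(g, f) = 1 - f*g/2 (l(g, f) = -(f*g - 2)/2 = -(-2 + f*g)/2 = 1 - f*g/2)
D(A, u) = -5 + 2*u/(A + u) (D(A, u) = -5 + (u + u)/(A + u) = -5 + (2*u)/(A + u) = -5 + 2*u/(A + u))
K(R) = (3 + R)**2 (K(R) = (R + 3)**2 = (3 + R)**2)
(l(7, 5) + K(D(-1, -2)))*(-8) = ((1 - 1/2*5*7) + (3 + (-5*(-1) - 3*(-2))/(-1 - 2))**2)*(-8) = ((1 - 35/2) + (3 + (5 + 6)/(-3))**2)*(-8) = (-33/2 + (3 - 1/3*11)**2)*(-8) = (-33/2 + (3 - 11/3)**2)*(-8) = (-33/2 + (-2/3)**2)*(-8) = (-33/2 + 4/9)*(-8) = -289/18*(-8) = 1156/9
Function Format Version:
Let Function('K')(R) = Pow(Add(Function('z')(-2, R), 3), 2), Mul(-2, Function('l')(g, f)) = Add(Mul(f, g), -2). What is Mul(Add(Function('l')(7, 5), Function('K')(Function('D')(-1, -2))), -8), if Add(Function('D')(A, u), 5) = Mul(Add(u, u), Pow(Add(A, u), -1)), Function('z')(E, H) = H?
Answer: Rational(1156, 9) ≈ 128.44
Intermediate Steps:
Function('l')(g, f) = Add(1, Mul(Rational(-1, 2), f, g)) (Function('l')(g, f) = Mul(Rational(-1, 2), Add(Mul(f, g), -2)) = Mul(Rational(-1, 2), Add(-2, Mul(f, g))) = Add(1, Mul(Rational(-1, 2), f, g)))
Function('D')(A, u) = Add(-5, Mul(2, u, Pow(Add(A, u), -1))) (Function('D')(A, u) = Add(-5, Mul(Add(u, u), Pow(Add(A, u), -1))) = Add(-5, Mul(Mul(2, u), Pow(Add(A, u), -1))) = Add(-5, Mul(2, u, Pow(Add(A, u), -1))))
Function('K')(R) = Pow(Add(3, R), 2) (Function('K')(R) = Pow(Add(R, 3), 2) = Pow(Add(3, R), 2))
Mul(Add(Function('l')(7, 5), Function('K')(Function('D')(-1, -2))), -8) = Mul(Add(Add(1, Mul(Rational(-1, 2), 5, 7)), Pow(Add(3, Mul(Pow(Add(-1, -2), -1), Add(Mul(-5, -1), Mul(-3, -2)))), 2)), -8) = Mul(Add(Add(1, Rational(-35, 2)), Pow(Add(3, Mul(Pow(-3, -1), Add(5, 6))), 2)), -8) = Mul(Add(Rational(-33, 2), Pow(Add(3, Mul(Rational(-1, 3), 11)), 2)), -8) = Mul(Add(Rational(-33, 2), Pow(Add(3, Rational(-11, 3)), 2)), -8) = Mul(Add(Rational(-33, 2), Pow(Rational(-2, 3), 2)), -8) = Mul(Add(Rational(-33, 2), Rational(4, 9)), -8) = Mul(Rational(-289, 18), -8) = Rational(1156, 9)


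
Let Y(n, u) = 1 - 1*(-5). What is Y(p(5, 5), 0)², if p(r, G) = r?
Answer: 36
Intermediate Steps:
Y(n, u) = 6 (Y(n, u) = 1 + 5 = 6)
Y(p(5, 5), 0)² = 6² = 36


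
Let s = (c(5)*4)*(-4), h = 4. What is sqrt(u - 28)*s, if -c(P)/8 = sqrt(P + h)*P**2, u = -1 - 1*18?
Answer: 9600*I*sqrt(47) ≈ 65814.0*I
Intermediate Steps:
u = -19 (u = -1 - 18 = -19)
c(P) = -8*P**2*sqrt(4 + P) (c(P) = -8*sqrt(P + 4)*P**2 = -8*sqrt(4 + P)*P**2 = -8*P**2*sqrt(4 + P))
s = 9600 (s = (-8*5**2*sqrt(4 + 5)*4)*(-4) = (-8*25*sqrt(9)*4)*(-4) = (-8*25*3*4)*(-4) = -600*4*(-4) = -2400*(-4) = 9600)
sqrt(u - 28)*s = sqrt(-19 - 28)*9600 = sqrt(-47)*9600 = (I*sqrt(47))*9600 = 9600*I*sqrt(47)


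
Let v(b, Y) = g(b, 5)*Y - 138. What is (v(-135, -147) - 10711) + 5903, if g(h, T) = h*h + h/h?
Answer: -2684168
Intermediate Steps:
g(h, T) = 1 + h² (g(h, T) = h² + 1 = 1 + h²)
v(b, Y) = -138 + Y*(1 + b²) (v(b, Y) = (1 + b²)*Y - 138 = Y*(1 + b²) - 138 = -138 + Y*(1 + b²))
(v(-135, -147) - 10711) + 5903 = ((-138 - 147*(1 + (-135)²)) - 10711) + 5903 = ((-138 - 147*(1 + 18225)) - 10711) + 5903 = ((-138 - 147*18226) - 10711) + 5903 = ((-138 - 2679222) - 10711) + 5903 = (-2679360 - 10711) + 5903 = -2690071 + 5903 = -2684168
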